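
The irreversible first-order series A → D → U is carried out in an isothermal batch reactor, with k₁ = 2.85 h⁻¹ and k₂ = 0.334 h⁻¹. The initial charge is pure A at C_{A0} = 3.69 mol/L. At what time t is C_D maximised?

Setting dC_D/dt = 0 gives t_opt = ln(k₂/k₁)/(k₂−k₁).
= ln(0.334/2.85)/(0.334−2.85) = ln(0.1172)/-2.516 = -2.144/-2.516 = 0.852 h.

0.852 h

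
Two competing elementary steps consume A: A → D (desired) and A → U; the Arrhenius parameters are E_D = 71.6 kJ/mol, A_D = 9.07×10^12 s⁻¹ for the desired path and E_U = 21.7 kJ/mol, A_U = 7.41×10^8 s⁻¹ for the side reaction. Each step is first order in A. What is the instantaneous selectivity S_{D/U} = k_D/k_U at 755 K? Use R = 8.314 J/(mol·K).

4.32

k_D/k_U = (A_D/A_U)·exp[−(E_D−E_U)/(RT)] = (A_D/A_U)·exp[(E_U−E_D)/(RT)].
(E_U−E_D)/(RT) = (21.7−71.6)×10³/(8.314×755) = -49900/6277 = -7.950.
k_D/k_U = (9.07×10^12/7.41×10^8)·exp(-7.950) = 12240 × 3.528×10^-4 = 4.32.
Since E_D > E_U, raising the temperature improves selectivity toward D.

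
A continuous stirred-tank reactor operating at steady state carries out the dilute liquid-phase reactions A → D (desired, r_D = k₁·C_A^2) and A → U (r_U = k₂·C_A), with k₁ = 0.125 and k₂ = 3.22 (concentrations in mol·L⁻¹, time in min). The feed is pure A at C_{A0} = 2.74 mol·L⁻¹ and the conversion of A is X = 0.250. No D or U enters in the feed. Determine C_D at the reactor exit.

Exit C_A = C_{A0}(1−X) = 2.74×0.750 = 2.055 mol·L⁻¹.
A CSTR operates uniformly at the exit composition, giving r_D = 0.5279 and r_U = 6.617 (each k·C_A^n at C_A = 2.055).
Fraction of consumed A going to D: r_D/(r_D+r_U) = 0.07388.
C_D = 0.07388·C_{A0}·X = 0.07388×2.74×0.250 = 0.0506 mol·L⁻¹.

0.0506 mol·L⁻¹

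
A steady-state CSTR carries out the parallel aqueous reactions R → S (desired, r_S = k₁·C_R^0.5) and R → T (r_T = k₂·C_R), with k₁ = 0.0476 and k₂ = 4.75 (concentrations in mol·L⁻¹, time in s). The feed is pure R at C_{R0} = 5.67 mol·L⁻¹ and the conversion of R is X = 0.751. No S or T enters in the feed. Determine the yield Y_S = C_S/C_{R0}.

0.00628

Exit C_R = C_{R0}(1−X) = 5.67×0.249 = 1.412 mol·L⁻¹.
A CSTR operates uniformly at the exit composition, giving r_S = 0.05656 and r_T = 6.706 (each k·C_R^n at C_R = 1.412).
Fraction of consumed R going to S: r_S/(r_S+r_T) = 0.008363.
C_S = 0.008363·C_{R0}·X = 0.008363×5.67×0.751 = 0.0356 mol·L⁻¹; Y_S = C_S/C_{R0} = 0.00628.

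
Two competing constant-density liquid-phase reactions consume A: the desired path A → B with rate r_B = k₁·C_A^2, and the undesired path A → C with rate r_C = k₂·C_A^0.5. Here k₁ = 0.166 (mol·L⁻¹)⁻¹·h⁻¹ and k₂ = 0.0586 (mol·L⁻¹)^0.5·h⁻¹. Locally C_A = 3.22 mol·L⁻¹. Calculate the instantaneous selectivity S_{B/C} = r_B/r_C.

16.4

S_{B/C} = r_B/r_C = (k₁·C_A^2)/(k₂·C_A^0.5) = (k₁/k₂)·C_A^1.5.
= (0.166×3.220^2) / (0.0586×3.220^0.5) = 1.721/0.1052 = 16.4.
Since the desired path is higher order in A, keeping C_A high (PFR or concentrated feed) favours B.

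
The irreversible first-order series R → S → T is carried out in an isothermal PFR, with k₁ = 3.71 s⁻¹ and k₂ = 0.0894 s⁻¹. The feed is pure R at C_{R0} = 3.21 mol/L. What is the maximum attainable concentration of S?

Evaluating C_S at τ_opt = ln(k₂/k₁)/(k₂−k₁) gives C_{S,max}/C_{R0} = (k₁/k₂)^[k₂/(k₂−k₁)].
= (3.71/0.0894)^(0.0894/(0.0894−3.71)) = (41.50)^(-0.02469) = 0.9121.
C_{S,max} = 0.9121×3.21 = 2.93 mol/L.

2.93 mol/L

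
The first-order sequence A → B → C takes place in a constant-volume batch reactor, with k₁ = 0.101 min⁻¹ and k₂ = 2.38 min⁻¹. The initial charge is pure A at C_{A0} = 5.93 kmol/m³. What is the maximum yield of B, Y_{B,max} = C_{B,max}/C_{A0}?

Evaluating C_B at t_opt = ln(k₂/k₁)/(k₂−k₁) gives C_{B,max}/C_{A0} = (k₁/k₂)^[k₂/(k₂−k₁)].
= (0.101/2.38)^(2.38/(2.38−0.101)) = (0.04244)^(1.044) = 0.03689.

0.0369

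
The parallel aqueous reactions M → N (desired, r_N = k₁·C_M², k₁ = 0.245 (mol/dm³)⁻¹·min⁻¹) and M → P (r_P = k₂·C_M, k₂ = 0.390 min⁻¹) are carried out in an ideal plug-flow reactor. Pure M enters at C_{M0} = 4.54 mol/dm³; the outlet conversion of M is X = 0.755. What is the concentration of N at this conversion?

2.12 mol/dm³

C_M = C_{M0}(1−X) = 1.112 mol/dm³.
Along a PFR/batch, dC_P/dC_M = −r_P/(r_N+r_P) = −k₂/(k₂+k₁·C_M).
Integrating from C_{M0} to C_M: C_P = (0.390/0.245)·ln[(0.390+0.245·4.54)/(0.390+0.245·1.11)] = 1.592·ln(1.502/0.6625) = 1.303 mol/dm³.
Then C_N = (C_{M0}−C_M) − C_P = 3.428 − 1.303 = 2.124 mol/dm³.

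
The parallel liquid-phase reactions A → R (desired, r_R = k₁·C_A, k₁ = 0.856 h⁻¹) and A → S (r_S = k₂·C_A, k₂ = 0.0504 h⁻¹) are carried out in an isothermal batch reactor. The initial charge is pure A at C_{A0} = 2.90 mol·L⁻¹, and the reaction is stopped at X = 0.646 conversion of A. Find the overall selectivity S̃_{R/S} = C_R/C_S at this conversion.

17.0

C_A = C_{A0}(1−X) = 1.027 mol·L⁻¹.
Both paths are first order in A, so the instantaneous fraction to R is constant: dC_R/d(−C_A) = k₁/(k₁+k₂) = 0.9444.
C_R = 0.9444·(C_{A0}−C_A) = 0.9444×1.873 = 1.77 mol·L⁻¹.
C_S = (C_{A0}−C_A)−C_R = 0.1042 mol·L⁻¹; S̃_{R/S} = 1.769/0.1042 = 17.0.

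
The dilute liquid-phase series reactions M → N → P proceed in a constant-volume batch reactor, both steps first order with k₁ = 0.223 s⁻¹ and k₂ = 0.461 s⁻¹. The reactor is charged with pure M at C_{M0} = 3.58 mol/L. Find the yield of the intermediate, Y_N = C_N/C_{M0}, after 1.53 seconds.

The intermediate concentration in a first-order A→B→C sequence is C_N = k₁C_{M0}(e^(−k₁t) − e^(−k₂t))/(k₂−k₁).
e^(−k₁t) = e^(−0.223×1.53) = e^(−0.3412) = 0.7109; e^(−k₂t) = e^(−0.7053) = 0.4939.
C_N = 0.223×3.58/(0.461−0.223) × (0.7109−0.4939) = 3.354×0.2170 = 0.7278 mol/L.
Y_N = C_N/C_{M0} = 0.7278/3.58 = 0.203.

0.203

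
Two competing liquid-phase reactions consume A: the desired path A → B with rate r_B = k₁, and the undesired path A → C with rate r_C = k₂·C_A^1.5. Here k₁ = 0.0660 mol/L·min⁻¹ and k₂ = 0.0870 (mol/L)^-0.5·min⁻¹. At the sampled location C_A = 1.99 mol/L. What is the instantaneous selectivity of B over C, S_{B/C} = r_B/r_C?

S_{B/C} = r_B/r_C = (k₁)/(k₂·C_A^1.5) = (k₁/k₂)·C_A^-1.5.
= (0.0660) / (0.0870×1.990^1.5) = 0.06600/0.2442 = 0.270.

0.270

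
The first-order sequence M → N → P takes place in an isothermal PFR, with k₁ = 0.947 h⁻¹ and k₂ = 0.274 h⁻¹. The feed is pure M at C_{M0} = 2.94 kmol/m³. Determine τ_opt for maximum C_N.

For first-order series the maximum of C_N occurs at τ_opt = ln(k₂/k₁)/(k₂−k₁).
= ln(0.274/0.947)/(0.274−0.947) = ln(0.2893)/-0.6730 = -1.240/-0.6730 = 1.84 h.

1.84 h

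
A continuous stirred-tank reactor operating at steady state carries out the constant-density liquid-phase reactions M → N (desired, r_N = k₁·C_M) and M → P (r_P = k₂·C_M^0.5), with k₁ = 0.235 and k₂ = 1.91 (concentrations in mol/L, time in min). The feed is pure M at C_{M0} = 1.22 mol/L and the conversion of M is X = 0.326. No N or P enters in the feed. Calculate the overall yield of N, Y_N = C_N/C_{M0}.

0.0327

Exit C_M = C_{M0}(1−X) = 1.22×0.674 = 0.8223 mol/L.
A CSTR operates uniformly at the exit composition, giving r_N = 0.1932 and r_P = 1.732 (each k·C_M^n at C_M = 0.8223).
Fraction of consumed M going to N: r_N/(r_N+r_P) = 0.1004.
C_N = 0.1004·C_{M0}·X = 0.1004×1.22×0.326 = 0.0399 mol/L; Y_N = C_N/C_{M0} = 0.0327.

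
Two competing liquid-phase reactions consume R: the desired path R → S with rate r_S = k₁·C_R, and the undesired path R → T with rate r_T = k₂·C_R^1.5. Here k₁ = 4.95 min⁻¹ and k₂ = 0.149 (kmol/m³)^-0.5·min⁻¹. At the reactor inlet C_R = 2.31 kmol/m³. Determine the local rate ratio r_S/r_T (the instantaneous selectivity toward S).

S_{S/T} = r_S/r_T = (k₁·C_R)/(k₂·C_R^1.5) = (k₁/k₂)·C_R^-0.5.
= (4.95×2.310) / (0.149×2.310^1.5) = 11.43/0.5231 = 21.9.

21.9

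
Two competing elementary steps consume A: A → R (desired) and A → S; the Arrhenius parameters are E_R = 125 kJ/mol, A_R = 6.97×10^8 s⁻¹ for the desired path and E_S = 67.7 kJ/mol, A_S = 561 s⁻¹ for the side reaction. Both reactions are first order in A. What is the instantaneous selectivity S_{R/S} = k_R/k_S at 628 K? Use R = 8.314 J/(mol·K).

With equal orders, S_{R/S} = k_R/k_S = (A_R/A_S)·exp[(E_S−E_R)/(RT)].
(E_S−E_R)/(RT) = (67.7−125)×10³/(8.314×628) = -57300/5221 = -10.97.
k_R/k_S = (6.97×10^8/561)·exp(-10.97) = 1.242×10^6 × 1.713×10^-5 = 21.3.
Since E_R > E_S, raising the temperature improves selectivity toward R.

21.3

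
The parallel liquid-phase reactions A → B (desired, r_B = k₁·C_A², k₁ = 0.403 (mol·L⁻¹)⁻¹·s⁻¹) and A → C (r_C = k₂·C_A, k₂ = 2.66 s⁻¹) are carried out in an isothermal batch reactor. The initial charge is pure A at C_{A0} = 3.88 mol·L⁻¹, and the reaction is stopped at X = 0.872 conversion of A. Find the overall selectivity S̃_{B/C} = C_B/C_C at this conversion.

0.315

C_A = C_{A0}(1−X) = 0.4966 mol·L⁻¹.
Along a PFR/batch, dC_C/dC_A = −r_C/(r_B+r_C) = −k₂/(k₂+k₁·C_A).
Integrating from C_{A0} to C_A: C_C = (2.66/0.403)·ln[(2.66+0.403·3.88)/(2.66+0.403·0.497)] = 6.600·ln(4.224/2.860) = 2.573 mol·L⁻¹.
Then C_B = (C_{A0}−C_A) − C_C = 3.383 − 2.573 = 0.8103 mol·L⁻¹.
S̃_{B/C} = C_B/C_C = 0.8103/2.573 = 0.315.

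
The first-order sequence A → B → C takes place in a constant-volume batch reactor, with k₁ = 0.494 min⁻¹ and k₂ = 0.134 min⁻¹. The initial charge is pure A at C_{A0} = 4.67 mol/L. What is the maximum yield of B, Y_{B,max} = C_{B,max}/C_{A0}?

At the optimum, C_{B,max}/C_{A0} = (k₁/k₂)^[k₂/(k₂−k₁)].
= (0.494/0.134)^(0.134/(0.134−0.494)) = (3.687)^(-0.3722) = 0.6153.

0.615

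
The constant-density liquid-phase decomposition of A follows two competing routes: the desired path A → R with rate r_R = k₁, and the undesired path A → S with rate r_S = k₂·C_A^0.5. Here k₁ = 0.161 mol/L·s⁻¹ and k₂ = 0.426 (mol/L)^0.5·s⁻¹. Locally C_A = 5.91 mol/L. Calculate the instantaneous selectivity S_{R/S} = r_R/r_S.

0.155

S_{R/S} = r_R/r_S = (k₁)/(k₂·C_A^0.5) = (k₁/k₂)·C_A^-0.5.
= (0.161) / (0.426×5.910^0.5) = 0.1610/1.036 = 0.155.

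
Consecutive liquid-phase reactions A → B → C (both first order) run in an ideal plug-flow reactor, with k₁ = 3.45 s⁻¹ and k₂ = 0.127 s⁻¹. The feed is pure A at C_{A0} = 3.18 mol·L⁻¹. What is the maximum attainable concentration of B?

2.80 mol·L⁻¹

At the optimum, C_{B,max}/C_{A0} = (k₁/k₂)^[k₂/(k₂−k₁)].
= (3.45/0.127)^(0.127/(0.127−3.45)) = (27.17)^(-0.03822) = 0.8814.
C_{B,max} = 0.8814×3.18 = 2.80 mol·L⁻¹.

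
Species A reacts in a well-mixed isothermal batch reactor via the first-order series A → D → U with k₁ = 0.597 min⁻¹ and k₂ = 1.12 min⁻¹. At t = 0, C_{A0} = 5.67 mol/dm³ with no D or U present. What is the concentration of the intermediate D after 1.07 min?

Solving the coupled first-order balances gives C_D(t) = [k₁/(k₂−k₁)]·C_{A0}·(e^(−k₁t) − e^(−k₂t)).
e^(−k₁t) = e^(−0.597×1.07) = e^(−0.6388) = 0.5279; e^(−k₂t) = e^(−1.198) = 0.3017.
C_D = 0.597×5.67/(1.12−0.597) × (0.5279−0.3017) = 6.472×0.2263 = 1.464 mol/dm³.

1.46 mol/dm³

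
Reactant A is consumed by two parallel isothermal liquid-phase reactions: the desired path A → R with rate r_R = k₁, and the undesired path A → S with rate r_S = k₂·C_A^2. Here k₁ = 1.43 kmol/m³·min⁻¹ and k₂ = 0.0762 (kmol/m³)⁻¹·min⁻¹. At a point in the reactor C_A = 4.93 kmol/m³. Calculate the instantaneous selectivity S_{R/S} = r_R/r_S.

0.772

S_{R/S} = r_R/r_S = (k₁)/(k₂·C_A^2) = (k₁/k₂)·C_A^-2.
= (1.43) / (0.0762×4.930^2) = 1.430/1.852 = 0.772.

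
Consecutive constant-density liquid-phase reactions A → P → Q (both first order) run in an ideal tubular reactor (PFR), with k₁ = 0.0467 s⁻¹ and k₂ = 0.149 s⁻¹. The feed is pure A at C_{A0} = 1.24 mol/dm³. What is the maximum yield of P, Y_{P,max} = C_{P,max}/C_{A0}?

Evaluating C_P at τ_opt = ln(k₂/k₁)/(k₂−k₁) gives C_{P,max}/C_{A0} = (k₁/k₂)^[k₂/(k₂−k₁)].
= (0.0467/0.149)^(0.149/(0.149−0.0467)) = (0.3134)^(1.457) = 0.1845.

0.185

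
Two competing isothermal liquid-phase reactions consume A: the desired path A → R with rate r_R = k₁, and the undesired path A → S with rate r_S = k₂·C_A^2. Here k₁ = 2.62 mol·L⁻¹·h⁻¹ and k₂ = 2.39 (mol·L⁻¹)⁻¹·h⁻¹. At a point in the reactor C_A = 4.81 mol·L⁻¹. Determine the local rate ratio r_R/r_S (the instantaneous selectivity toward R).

S_{R/S} = r_R/r_S = (k₁)/(k₂·C_A^2) = (k₁/k₂)·C_A^-2.
= (2.62) / (2.39×4.810^2) = 2.620/55.30 = 0.0474.

0.0474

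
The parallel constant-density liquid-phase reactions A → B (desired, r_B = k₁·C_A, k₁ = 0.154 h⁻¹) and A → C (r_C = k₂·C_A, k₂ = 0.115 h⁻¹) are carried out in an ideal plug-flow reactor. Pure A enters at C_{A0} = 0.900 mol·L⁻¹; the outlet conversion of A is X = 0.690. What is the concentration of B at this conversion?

0.356 mol·L⁻¹

C_A = C_{A0}(1−X) = 0.2790 mol·L⁻¹.
Both paths are first order in A, so the instantaneous fraction to B is constant: dC_B/d(−C_A) = k₁/(k₁+k₂) = 0.5725.
C_B = 0.5725·(C_{A0}−C_A) = 0.5725×0.6210 = 0.356 mol·L⁻¹.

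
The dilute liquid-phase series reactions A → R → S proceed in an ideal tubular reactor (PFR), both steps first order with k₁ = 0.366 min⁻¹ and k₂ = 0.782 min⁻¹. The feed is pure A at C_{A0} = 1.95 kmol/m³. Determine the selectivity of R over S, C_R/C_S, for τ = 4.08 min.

Solving the coupled first-order balances gives C_R(τ) = [k₁/(k₂−k₁)]·C_{A0}·(e^(−k₁τ) − e^(−k₂τ)).
e^(−k₁τ) = e^(−0.366×4.08) = e^(−1.493) = 0.2246; e^(−k₂τ) = e^(−3.191) = 0.04115.
C_R = 0.366×1.95/(0.782−0.366) × (0.2246−0.04115) = 1.716×0.1835 = 0.3148 kmol/m³.
C_A = C_{A0}e^(−k₁τ) = 0.4380 kmol/m³, so C_S = C_{A0}−C_A−C_R = 1.197 kmol/m³; C_R/C_S = 0.263.

0.263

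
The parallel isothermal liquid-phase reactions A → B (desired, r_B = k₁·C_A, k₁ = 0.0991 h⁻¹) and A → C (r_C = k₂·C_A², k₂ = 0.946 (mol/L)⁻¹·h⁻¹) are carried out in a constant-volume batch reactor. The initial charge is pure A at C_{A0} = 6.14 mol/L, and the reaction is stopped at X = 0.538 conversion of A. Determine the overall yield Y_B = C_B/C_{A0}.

0.0128

C_A = C_{A0}(1−X) = 2.837 mol/L.
Along a PFR/batch, dC_B/dC_A = −r_B/(r_B+r_C) = −k₁/(k₁+k₂·C_A).
Integrating from C_{A0} to C_A: C_B = (0.0991/0.946)·ln[(0.0991+0.946·6.14)/(0.0991+0.946·2.84)] = 0.1048·ln(5.908/2.783) = 0.07887 mol/L.
Y_B = C_B/C_{A0} = 0.07887/6.14 = 0.0128.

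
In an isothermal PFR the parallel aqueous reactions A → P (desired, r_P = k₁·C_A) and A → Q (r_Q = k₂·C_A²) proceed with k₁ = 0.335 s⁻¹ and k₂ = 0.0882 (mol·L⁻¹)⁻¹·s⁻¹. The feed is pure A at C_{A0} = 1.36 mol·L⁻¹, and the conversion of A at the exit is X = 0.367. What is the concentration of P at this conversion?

0.387 mol·L⁻¹

C_A = C_{A0}(1−X) = 0.8609 mol·L⁻¹.
Along a PFR/batch, dC_P/dC_A = −r_P/(r_P+r_Q) = −k₁/(k₁+k₂·C_A).
Integrating from C_{A0} to C_A: C_P = (0.335/0.0882)·ln[(0.335+0.0882·1.36)/(0.335+0.0882·0.861)] = 3.798·ln(0.4550/0.4109) = 0.3865 mol·L⁻¹.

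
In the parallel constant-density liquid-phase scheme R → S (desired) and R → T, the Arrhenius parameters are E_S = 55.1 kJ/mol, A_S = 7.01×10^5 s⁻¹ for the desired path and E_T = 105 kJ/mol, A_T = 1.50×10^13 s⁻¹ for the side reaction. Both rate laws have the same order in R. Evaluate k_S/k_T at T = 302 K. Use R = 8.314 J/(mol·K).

Since both paths have the same order in R, the concentration cancels and S_{S/T} = k_S/k_T = (A_S/A_T)·exp[(E_T−E_S)/(RT)].
(E_T−E_S)/(RT) = (105−55.1)×10³/(8.314×302) = 49900/2511 = 19.87.
k_S/k_T = (7.01×10^5/1.50×10^13)·exp(19.87) = 4.673×10^-8 × 4.277×10^8 = 20.0.
Since E_S < E_T, lowering the temperature improves selectivity toward S.

20.0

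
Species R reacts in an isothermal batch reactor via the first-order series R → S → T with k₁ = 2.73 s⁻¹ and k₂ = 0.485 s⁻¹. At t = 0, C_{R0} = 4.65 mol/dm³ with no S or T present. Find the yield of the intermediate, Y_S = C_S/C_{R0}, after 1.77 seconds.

Solving the coupled first-order balances gives C_S(t) = [k₁/(k₂−k₁)]·C_{R0}·(e^(−k₁t) − e^(−k₂t)).
e^(−k₁t) = e^(−2.73×1.77) = e^(−4.832) = 0.007970; e^(−k₂t) = e^(−0.8584) = 0.4238.
C_S = 2.73×4.65/(0.485−2.73) × (0.007970−0.4238) = (-5.655)×(-0.4158) = 2.351 mol/dm³.
Y_S = C_S/C_{R0} = 2.351/4.65 = 0.506.

0.506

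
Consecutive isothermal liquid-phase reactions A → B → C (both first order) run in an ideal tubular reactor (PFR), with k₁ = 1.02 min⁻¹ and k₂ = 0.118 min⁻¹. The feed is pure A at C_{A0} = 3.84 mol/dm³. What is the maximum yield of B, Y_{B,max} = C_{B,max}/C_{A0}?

0.754

For a first-order series the maximum intermediate yield is C_{B,max}/C_{A0} = (k₁/k₂)^[k₂/(k₂−k₁)].
= (1.02/0.118)^(0.118/(0.118−1.02)) = (8.644)^(-0.1308) = 0.7542.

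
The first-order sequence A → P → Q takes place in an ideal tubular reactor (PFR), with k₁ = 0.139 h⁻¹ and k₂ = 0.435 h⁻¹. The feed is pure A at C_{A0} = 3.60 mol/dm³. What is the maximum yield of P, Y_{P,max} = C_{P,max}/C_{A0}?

0.187

For a first-order series the maximum intermediate yield is C_{P,max}/C_{A0} = (k₁/k₂)^[k₂/(k₂−k₁)].
= (0.139/0.435)^(0.435/(0.435−0.139)) = (0.3195)^(1.470) = 0.1870.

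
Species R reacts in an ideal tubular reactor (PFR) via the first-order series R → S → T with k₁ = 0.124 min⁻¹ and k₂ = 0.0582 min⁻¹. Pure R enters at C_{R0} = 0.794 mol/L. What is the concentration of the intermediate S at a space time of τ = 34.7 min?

Solving the coupled first-order balances gives C_S(τ) = [k₁/(k₂−k₁)]·C_{R0}·(e^(−k₁τ) − e^(−k₂τ)).
e^(−k₁τ) = e^(−0.124×34.7) = e^(−4.303) = 0.01353; e^(−k₂τ) = e^(−2.020) = 0.1327.
C_S = 0.124×0.794/(0.0582−0.124) × (0.01353−0.1327) = (-1.496)×(-0.1192) = 0.1783 mol/L.

0.178 mol/L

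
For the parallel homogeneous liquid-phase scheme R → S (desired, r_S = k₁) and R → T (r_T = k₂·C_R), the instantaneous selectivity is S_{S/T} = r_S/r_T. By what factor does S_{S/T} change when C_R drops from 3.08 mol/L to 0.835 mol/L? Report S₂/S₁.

3.69

S_{S/T} = (k₁/k₂)·C_R⁻¹, so S₂/S₁ = (C_{R,2}/C_{R,1})⁻¹.
= 3.08/0.835 = 3.69.
Selectivity toward S rises as C_R falls — low-concentration operation is favoured.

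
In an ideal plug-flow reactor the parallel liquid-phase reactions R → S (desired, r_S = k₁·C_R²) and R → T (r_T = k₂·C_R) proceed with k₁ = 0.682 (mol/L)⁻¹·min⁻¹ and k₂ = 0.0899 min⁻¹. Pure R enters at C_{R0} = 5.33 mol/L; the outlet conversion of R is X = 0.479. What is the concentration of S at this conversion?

C_R = C_{R0}(1−X) = 2.777 mol/L.
Along a PFR/batch, dC_T/dC_R = −r_T/(r_S+r_T) = −k₂/(k₂+k₁·C_R).
Integrating from C_{R0} to C_R: C_T = (0.0899/0.682)·ln[(0.0899+0.682·5.33)/(0.0899+0.682·2.78)] = 0.1318·ln(3.725/1.984) = 0.08305 mol/L.
Then C_S = (C_{R0}−C_R) − C_T = 2.553 − 0.08305 = 2.470 mol/L.

2.47 mol/L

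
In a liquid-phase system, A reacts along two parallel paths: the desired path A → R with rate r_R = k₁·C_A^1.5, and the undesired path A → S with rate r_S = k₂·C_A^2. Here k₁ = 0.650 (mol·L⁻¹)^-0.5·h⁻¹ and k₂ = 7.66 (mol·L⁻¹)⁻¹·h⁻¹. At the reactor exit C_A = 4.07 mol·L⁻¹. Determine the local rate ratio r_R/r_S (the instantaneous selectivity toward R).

0.0421

S_{R/S} = r_R/r_S = (k₁·C_A^1.5)/(k₂·C_A^2) = (k₁/k₂)·C_A^-0.5.
= (0.650×4.070^1.5) / (7.66×4.070^2) = 5.337/126.9 = 0.0421.
The undesired path is higher order in A, so low C_A (CSTR or dilute feed) favours R.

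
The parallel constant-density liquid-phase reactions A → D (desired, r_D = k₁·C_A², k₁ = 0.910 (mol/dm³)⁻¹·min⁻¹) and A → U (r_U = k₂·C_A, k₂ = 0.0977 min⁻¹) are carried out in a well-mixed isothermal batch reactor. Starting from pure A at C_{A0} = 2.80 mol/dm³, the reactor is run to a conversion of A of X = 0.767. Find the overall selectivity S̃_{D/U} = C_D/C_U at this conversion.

13.9

C_A = C_{A0}(1−X) = 0.6524 mol/dm³.
Along a PFR/batch, dC_U/dC_A = −r_U/(r_D+r_U) = −k₂/(k₂+k₁·C_A).
Integrating from C_{A0} to C_A: C_U = (0.0977/0.910)·ln[(0.0977+0.910·2.80)/(0.0977+0.910·0.652)] = 0.1074·ln(2.646/0.6914) = 0.1441 mol/dm³.
Then C_D = (C_{A0}−C_A) − C_U = 2.148 − 0.1441 = 2.004 mol/dm³.
S̃_{D/U} = C_D/C_U = 2.004/0.1441 = 13.9.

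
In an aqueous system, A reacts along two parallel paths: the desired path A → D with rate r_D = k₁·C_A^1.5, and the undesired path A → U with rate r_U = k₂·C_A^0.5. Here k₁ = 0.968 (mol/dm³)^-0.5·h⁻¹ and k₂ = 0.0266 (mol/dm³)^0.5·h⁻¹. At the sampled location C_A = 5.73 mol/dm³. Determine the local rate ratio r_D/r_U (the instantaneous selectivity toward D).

209

S_{D/U} = r_D/r_U = (k₁·C_A^1.5)/(k₂·C_A^0.5) = (k₁/k₂)·C_A.
= (0.968×5.730^1.5) / (0.0266×5.730^0.5) = 13.28/0.06367 = 209.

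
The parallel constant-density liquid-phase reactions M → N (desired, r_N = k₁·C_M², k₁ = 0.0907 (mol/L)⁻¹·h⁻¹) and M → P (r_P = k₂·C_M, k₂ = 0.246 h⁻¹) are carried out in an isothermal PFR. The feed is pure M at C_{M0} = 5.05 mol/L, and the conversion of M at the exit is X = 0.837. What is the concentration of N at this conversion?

2.09 mol/L

C_M = C_{M0}(1−X) = 0.8232 mol/L.
Along a PFR/batch, dC_P/dC_M = −r_P/(r_N+r_P) = −k₂/(k₂+k₁·C_M).
Integrating from C_{M0} to C_M: C_P = (0.246/0.0907)·ln[(0.246+0.0907·5.05)/(0.246+0.0907·0.823)] = 2.712·ln(0.7040/0.3207) = 2.133 mol/L.
Then C_N = (C_{M0}−C_M) − C_P = 4.227 − 2.133 = 2.094 mol/L.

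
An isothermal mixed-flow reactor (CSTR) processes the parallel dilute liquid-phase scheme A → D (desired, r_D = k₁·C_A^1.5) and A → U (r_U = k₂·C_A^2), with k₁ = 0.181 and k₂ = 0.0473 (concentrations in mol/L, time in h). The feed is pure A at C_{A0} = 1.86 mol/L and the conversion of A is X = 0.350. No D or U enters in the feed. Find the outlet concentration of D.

Exit C_A = C_{A0}(1−X) = 1.86×0.650 = 1.209 mol/L.
A CSTR operates uniformly at the exit composition, giving r_D = 0.2406 and r_U = 0.06914 (each k·C_A^n at C_A = 1.209).
Fraction of consumed A going to D: r_D/(r_D+r_U) = 0.7768.
C_D = 0.7768·C_{A0}·X = 0.7768×1.86×0.350 = 0.506 mol/L.

0.506 mol/L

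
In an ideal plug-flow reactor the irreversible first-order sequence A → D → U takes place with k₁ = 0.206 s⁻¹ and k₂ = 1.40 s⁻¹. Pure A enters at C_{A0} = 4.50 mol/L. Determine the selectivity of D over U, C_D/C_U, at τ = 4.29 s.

For first-order series with pure A initially, C_D(τ) = k₁C_{A0}/(k₂−k₁)·(e^(−k₁τ) − e^(−k₂τ)).
e^(−k₁τ) = e^(−0.206×4.29) = e^(−0.8837) = 0.4132; e^(−k₂τ) = e^(−6.006) = 0.002464.
C_D = 0.206×4.50/(1.40−0.206) × (0.4132−0.002464) = 0.7764×0.4108 = 0.3189 mol/L.
C_A = C_{A0}e^(−k₁τ) = 1.860 mol/L, so C_U = C_{A0}−C_A−C_D = 2.322 mol/L; C_D/C_U = 0.137.

0.137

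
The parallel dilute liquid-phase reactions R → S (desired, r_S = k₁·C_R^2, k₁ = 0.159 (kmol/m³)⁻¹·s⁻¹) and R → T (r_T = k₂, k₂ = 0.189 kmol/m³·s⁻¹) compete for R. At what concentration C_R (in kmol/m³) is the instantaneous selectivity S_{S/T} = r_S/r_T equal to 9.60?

3.38 kmol/m³

S_{S/T} = (k₁/k₂)·C_R^2 ⇒ C_R = (S·k₂/k₁)^(0.5).
= (9.60×0.189/0.159)^(0.5) = (11.41)^(0.5) = 3.38 kmol/m³.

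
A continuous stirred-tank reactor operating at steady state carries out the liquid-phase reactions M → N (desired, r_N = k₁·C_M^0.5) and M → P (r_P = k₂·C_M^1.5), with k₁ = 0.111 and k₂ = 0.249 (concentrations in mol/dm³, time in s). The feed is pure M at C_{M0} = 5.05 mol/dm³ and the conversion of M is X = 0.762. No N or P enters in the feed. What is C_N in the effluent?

Exit C_M = C_{M0}(1−X) = 5.05×0.238 = 1.202 mol/dm³.
In a CSTR the entire volume is at exit conditions, so r_N = 0.111×1.202^0.5 = 0.1217 and r_P = 0.249×1.202^1.5 = 0.3281.
Fraction of consumed M going to N: r_N/(r_N+r_P) = 0.2706.
C_N = 0.2706·C_{M0}·X = 0.2706×5.05×0.762 = 1.04 mol/dm³.

1.04 mol/dm³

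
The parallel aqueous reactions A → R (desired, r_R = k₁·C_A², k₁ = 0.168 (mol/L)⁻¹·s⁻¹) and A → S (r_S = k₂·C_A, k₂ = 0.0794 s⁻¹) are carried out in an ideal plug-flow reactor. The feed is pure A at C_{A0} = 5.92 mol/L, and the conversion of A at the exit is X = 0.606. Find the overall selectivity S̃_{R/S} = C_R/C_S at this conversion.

8.22

C_A = C_{A0}(1−X) = 2.332 mol/L.
Along a PFR/batch, dC_S/dC_A = −r_S/(r_R+r_S) = −k₂/(k₂+k₁·C_A).
Integrating from C_{A0} to C_A: C_S = (0.0794/0.168)·ln[(0.0794+0.168·5.92)/(0.0794+0.168·2.33)] = 0.4726·ln(1.074/0.4713) = 0.3893 mol/L.
Then C_R = (C_{A0}−C_A) − C_S = 3.588 − 0.3893 = 3.198 mol/L.
S̃_{R/S} = C_R/C_S = 3.198/0.3893 = 8.22.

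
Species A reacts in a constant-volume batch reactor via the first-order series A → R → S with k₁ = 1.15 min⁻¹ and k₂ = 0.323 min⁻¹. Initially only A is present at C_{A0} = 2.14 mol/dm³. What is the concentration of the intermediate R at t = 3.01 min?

1.03 mol/dm³

The intermediate concentration in a first-order A→B→C sequence is C_R = k₁C_{A0}(e^(−k₁t) − e^(−k₂t))/(k₂−k₁).
e^(−k₁t) = e^(−1.15×3.01) = e^(−3.461) = 0.03138; e^(−k₂t) = e^(−0.9722) = 0.3782.
C_R = 1.15×2.14/(0.323−1.15) × (0.03138−0.3782) = (-2.976)×(-0.3469) = 1.032 mol/dm³.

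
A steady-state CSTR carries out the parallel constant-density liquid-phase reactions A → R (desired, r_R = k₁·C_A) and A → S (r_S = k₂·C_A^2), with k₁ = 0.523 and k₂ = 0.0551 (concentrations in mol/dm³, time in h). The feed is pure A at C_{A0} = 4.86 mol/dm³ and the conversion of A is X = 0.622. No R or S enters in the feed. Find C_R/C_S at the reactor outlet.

Exit C_A = C_{A0}(1−X) = 4.86×0.378 = 1.837 mol/dm³.
In a CSTR the entire volume is at exit conditions, so r_R = 0.523×1.837 = 0.9608 and r_S = 0.0551×1.837^2 = 0.1860.
Overall selectivity = C_R/C_S = r_Rτ/(r_Sτ) = r_R/r_S = 5.17.

5.17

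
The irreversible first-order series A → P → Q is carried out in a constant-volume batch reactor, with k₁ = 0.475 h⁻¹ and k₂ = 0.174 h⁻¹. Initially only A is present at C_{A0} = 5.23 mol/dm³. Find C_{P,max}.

2.93 mol/dm³

For a first-order series the maximum intermediate yield is C_{P,max}/C_{A0} = (k₁/k₂)^[k₂/(k₂−k₁)].
= (0.475/0.174)^(0.174/(0.174−0.475)) = (2.730)^(-0.5781) = 0.5596.
C_{P,max} = 0.5596×5.23 = 2.93 mol/dm³.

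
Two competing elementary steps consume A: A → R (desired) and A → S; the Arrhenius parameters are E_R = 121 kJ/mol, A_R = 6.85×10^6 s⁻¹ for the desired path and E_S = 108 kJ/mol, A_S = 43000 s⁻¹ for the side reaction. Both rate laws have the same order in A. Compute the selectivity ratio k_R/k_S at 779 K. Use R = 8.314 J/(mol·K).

21.4

Since both paths have the same order in A, the concentration cancels and S_{R/S} = k_R/k_S = (A_R/A_S)·exp[(E_S−E_R)/(RT)].
(E_S−E_R)/(RT) = (108−121)×10³/(8.314×779) = -13000/6477 = -2.007.
k_R/k_S = (6.85×10^6/43000)·exp(-2.007) = 159.3 × 0.1344 = 21.4.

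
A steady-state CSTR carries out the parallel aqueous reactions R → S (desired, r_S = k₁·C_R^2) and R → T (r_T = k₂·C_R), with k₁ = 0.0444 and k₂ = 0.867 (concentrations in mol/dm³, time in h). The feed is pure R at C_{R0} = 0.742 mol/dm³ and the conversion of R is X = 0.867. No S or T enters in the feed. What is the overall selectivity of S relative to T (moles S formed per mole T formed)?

Exit C_R = C_{R0}(1−X) = 0.742×0.133 = 0.09869 mol/dm³.
Rates in a CSTR are evaluated at the outlet concentration: r_S = 0.0444×0.09869^2 = 4.324×10^-4, r_T = 0.867×0.09869 = 0.08556.
Overall selectivity = C_S/C_T = r_Sτ/(r_Tτ) = r_S/r_T = 0.00505.

0.00505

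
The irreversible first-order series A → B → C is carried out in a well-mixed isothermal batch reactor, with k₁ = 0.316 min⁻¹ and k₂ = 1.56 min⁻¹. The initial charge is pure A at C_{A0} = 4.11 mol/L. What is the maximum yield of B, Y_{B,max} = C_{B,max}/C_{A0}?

At the optimum, C_{B,max}/C_{A0} = (k₁/k₂)^[k₂/(k₂−k₁)].
= (0.316/1.56)^(1.56/(1.56−0.316)) = (0.2026)^(1.254) = 0.1350.

0.135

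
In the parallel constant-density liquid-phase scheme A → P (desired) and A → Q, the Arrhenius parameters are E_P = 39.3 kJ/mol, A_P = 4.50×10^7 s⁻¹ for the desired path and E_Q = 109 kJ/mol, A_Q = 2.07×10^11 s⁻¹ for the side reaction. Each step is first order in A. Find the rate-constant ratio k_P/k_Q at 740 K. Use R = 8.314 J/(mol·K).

18.1

With equal orders, S_{P/Q} = k_P/k_Q = (A_P/A_Q)·exp[(E_Q−E_P)/(RT)].
(E_Q−E_P)/(RT) = (109−39.3)×10³/(8.314×740) = 69700/6152 = 11.33.
k_P/k_Q = (4.50×10^7/2.07×10^11)·exp(11.33) = 2.174×10^-4 × 83199 = 18.1.
Since E_P < E_Q, lowering the temperature improves selectivity toward P.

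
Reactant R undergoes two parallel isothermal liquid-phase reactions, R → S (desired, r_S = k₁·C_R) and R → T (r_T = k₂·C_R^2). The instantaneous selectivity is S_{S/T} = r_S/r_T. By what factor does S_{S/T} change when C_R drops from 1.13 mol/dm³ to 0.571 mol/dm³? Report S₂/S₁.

S_{S/T} = (k₁/k₂)·C_R⁻¹, so S₂/S₁ = (C_{R,2}/C_{R,1})⁻¹.
= 1.13/0.571 = 1.98.

1.98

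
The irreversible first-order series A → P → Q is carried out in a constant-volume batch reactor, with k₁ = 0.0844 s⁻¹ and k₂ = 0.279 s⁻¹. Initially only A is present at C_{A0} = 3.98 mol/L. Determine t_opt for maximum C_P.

Setting dC_P/dt = 0 gives t_opt = ln(k₂/k₁)/(k₂−k₁).
= ln(0.279/0.0844)/(0.279−0.0844) = ln(3.306)/0.1946 = 1.196/0.1946 = 6.14 s.

6.14 s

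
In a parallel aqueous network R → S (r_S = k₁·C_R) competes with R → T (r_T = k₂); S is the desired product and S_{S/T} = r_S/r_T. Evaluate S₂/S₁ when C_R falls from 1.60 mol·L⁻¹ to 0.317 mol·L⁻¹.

S_{S/T} = (k₁/k₂)·C_R, so S₂/S₁ = (C_{R,2}/C_{R,1}).
= 0.317/1.60 = 0.198.

0.198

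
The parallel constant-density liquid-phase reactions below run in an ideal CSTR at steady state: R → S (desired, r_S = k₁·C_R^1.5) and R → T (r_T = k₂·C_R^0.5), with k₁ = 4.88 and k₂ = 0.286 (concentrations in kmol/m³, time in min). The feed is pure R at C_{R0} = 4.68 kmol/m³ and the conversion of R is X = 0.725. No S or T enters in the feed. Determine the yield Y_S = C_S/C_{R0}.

Exit C_R = C_{R0}(1−X) = 4.68×0.275 = 1.287 kmol/m³.
Rates in a CSTR are evaluated at the outlet concentration: r_S = 4.88×1.287^1.5 = 7.125, r_T = 0.286×1.287^0.5 = 0.3245.
Fraction of consumed R going to S: r_S/(r_S+r_T) = 0.9564.
C_S = 0.9564·C_{R0}·X = 0.9564×4.68×0.725 = 3.25 kmol/m³; Y_S = C_S/C_{R0} = 0.693.

0.693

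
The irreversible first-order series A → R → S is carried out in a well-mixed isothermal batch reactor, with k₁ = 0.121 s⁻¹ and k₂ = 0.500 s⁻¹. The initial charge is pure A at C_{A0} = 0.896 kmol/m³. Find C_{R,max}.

At the optimum, C_{R,max}/C_{A0} = (k₁/k₂)^[k₂/(k₂−k₁)].
= (0.121/0.500)^(0.500/(0.500−0.121)) = (0.2420)^(1.319) = 0.1538.
C_{R,max} = 0.1538×0.896 = 0.138 kmol/m³.

0.138 kmol/m³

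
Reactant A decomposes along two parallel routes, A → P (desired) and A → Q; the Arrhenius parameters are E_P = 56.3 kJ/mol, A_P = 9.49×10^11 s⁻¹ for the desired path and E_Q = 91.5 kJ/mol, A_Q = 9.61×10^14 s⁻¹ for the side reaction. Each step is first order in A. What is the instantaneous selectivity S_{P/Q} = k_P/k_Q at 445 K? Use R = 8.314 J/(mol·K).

13.4

With equal orders, S_{P/Q} = k_P/k_Q = (A_P/A_Q)·exp[(E_Q−E_P)/(RT)].
(E_Q−E_P)/(RT) = (91.5−56.3)×10³/(8.314×445) = 35200/3700 = 9.514.
k_P/k_Q = (9.49×10^11/9.61×10^14)·exp(9.514) = 9.875×10^-4 × 13551 = 13.4.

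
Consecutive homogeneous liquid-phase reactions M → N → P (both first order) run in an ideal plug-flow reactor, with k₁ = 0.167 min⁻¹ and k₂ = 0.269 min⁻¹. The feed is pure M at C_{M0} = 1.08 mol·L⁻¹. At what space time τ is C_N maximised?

The intermediate peaks when r₁ = r₂, i.e. k₁e^(−k₁τ) = k₂e^(−k₂τ), giving τ_opt = ln(k₂/k₁)/(k₂−k₁).
= ln(0.269/0.167)/(0.269−0.167) = ln(1.611)/0.1020 = 0.4767/0.1020 = 4.67 min.

4.67 min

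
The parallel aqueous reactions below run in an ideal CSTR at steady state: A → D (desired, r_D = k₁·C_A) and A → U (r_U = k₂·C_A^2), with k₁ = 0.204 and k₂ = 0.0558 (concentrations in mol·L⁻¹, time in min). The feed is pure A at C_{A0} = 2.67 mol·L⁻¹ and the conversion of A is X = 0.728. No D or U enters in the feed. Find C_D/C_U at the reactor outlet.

Exit C_A = C_{A0}(1−X) = 2.67×0.272 = 0.7262 mol·L⁻¹.
Rates in a CSTR are evaluated at the outlet concentration: r_D = 0.204×0.7262 = 0.1482, r_U = 0.0558×0.7262^2 = 0.02943.
Overall selectivity = C_D/C_U = r_Dτ/(r_Uτ) = r_D/r_U = 5.03.

5.03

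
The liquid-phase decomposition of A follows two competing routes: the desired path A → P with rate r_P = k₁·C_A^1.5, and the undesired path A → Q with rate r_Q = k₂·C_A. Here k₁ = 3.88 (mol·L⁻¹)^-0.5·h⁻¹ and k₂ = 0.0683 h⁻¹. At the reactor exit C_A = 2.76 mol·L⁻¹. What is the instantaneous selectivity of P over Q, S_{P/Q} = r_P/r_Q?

S_{P/Q} = r_P/r_Q = (k₁·C_A^1.5)/(k₂·C_A) = (k₁/k₂)·C_A^0.5.
= (3.88×2.760^1.5) / (0.0683×2.760) = 17.79/0.1885 = 94.4.
Since the desired path is higher order in A, keeping C_A high (PFR or concentrated feed) favours P.

94.4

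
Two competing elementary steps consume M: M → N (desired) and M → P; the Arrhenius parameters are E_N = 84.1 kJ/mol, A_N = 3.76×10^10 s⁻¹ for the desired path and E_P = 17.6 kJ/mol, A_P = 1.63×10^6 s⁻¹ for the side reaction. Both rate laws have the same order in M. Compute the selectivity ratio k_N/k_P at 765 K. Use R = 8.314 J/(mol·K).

0.664

With equal orders, S_{N/P} = k_N/k_P = (A_N/A_P)·exp[(E_P−E_N)/(RT)].
(E_P−E_N)/(RT) = (17.6−84.1)×10³/(8.314×765) = -66500/6360 = -10.46.
k_N/k_P = (3.76×10^10/1.63×10^6)·exp(-10.46) = 23067 × 2.879×10^-5 = 0.664.
Since E_N > E_P, raising the temperature improves selectivity toward N.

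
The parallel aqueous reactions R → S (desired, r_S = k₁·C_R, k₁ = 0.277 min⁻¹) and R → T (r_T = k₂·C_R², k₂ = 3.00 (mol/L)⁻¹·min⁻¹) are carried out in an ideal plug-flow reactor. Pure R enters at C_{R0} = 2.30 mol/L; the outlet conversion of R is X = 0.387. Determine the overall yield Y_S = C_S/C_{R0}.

0.0187

C_R = C_{R0}(1−X) = 1.410 mol/L.
Along a PFR/batch, dC_S/dC_R = −r_S/(r_S+r_T) = −k₁/(k₁+k₂·C_R).
Integrating from C_{R0} to C_R: C_S = (0.277/3.00)·ln[(0.277+3.00·2.30)/(0.277+3.00·1.41)] = 0.09233·ln(7.177/4.507) = 0.04296 mol/L.
Y_S = C_S/C_{R0} = 0.04296/2.30 = 0.0187.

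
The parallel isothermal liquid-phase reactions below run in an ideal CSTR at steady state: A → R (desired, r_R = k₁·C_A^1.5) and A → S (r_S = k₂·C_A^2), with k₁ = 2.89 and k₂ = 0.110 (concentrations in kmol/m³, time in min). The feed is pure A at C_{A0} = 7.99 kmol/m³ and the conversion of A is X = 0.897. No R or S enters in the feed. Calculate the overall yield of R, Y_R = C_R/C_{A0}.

0.867

Exit C_A = C_{A0}(1−X) = 7.99×0.103 = 0.8230 kmol/m³.
In a CSTR the entire volume is at exit conditions, so r_R = 2.89×0.8230^1.5 = 2.158 and r_S = 0.110×0.8230^2 = 0.07450.
Fraction of consumed A going to R: r_R/(r_R+r_S) = 0.9666.
C_R = 0.9666·C_{A0}·X = 0.9666×7.99×0.897 = 6.93 kmol/m³; Y_R = C_R/C_{A0} = 0.867.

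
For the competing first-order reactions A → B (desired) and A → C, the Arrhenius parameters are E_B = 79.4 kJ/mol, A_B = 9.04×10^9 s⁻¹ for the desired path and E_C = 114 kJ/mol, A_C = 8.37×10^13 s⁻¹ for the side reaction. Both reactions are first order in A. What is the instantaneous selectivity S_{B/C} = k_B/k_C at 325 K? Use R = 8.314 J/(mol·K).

39.3

k_B/k_C = (A_B/A_C)·exp[−(E_B−E_C)/(RT)] = (A_B/A_C)·exp[(E_C−E_B)/(RT)].
(E_C−E_B)/(RT) = (114−79.4)×10³/(8.314×325) = 34600/2702 = 12.81.
k_B/k_C = (9.04×10^9/8.37×10^13)·exp(12.81) = 1.080×10^-4 × 3.641×10^5 = 39.3.
Since E_B < E_C, lowering the temperature improves selectivity toward B.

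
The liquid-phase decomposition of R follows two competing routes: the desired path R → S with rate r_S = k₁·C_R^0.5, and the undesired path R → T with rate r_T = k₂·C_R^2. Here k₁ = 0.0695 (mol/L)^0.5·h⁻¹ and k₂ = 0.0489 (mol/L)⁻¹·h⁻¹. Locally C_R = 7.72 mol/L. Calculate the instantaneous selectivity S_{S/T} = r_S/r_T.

S_{S/T} = r_S/r_T = (k₁·C_R^0.5)/(k₂·C_R^2) = (k₁/k₂)·C_R^-1.5.
= (0.0695×7.720^0.5) / (0.0489×7.720^2) = 0.1931/2.914 = 0.0663.

0.0663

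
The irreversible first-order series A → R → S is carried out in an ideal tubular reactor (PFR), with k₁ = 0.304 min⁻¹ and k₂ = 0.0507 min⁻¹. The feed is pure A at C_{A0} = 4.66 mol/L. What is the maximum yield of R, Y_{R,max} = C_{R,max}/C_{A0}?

0.699

At the optimum, C_{R,max}/C_{A0} = (k₁/k₂)^[k₂/(k₂−k₁)].
= (0.304/0.0507)^(0.0507/(0.0507−0.304)) = (5.996)^(-0.2002) = 0.6987.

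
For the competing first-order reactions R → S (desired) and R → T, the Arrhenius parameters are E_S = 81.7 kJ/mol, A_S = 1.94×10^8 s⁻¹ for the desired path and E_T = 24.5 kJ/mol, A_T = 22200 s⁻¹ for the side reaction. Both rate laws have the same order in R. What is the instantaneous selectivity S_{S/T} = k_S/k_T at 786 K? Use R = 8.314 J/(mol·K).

1.38

Since both paths have the same order in R, the concentration cancels and S_{S/T} = k_S/k_T = (A_S/A_T)·exp[(E_T−E_S)/(RT)].
(E_T−E_S)/(RT) = (24.5−81.7)×10³/(8.314×786) = -57200/6535 = -8.753.
k_S/k_T = (1.94×10^8/22200)·exp(-8.753) = 8739 × 1.580×10^-4 = 1.38.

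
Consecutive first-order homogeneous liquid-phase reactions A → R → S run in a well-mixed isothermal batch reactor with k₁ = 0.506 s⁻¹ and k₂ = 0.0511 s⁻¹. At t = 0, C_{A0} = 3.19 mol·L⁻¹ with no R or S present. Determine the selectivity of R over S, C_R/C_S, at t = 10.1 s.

1.95

The intermediate concentration in a first-order A→B→C sequence is C_R = k₁C_{A0}(e^(−k₁t) − e^(−k₂t))/(k₂−k₁).
e^(−k₁t) = e^(−0.506×10.1) = e^(−5.111) = 0.006032; e^(−k₂t) = e^(−0.5161) = 0.5968.
C_R = 0.506×3.19/(0.0511−0.506) × (0.006032−0.5968) = (-3.548)×(-0.5908) = 2.096 mol·L⁻¹.
C_A = C_{A0}e^(−k₁t) = 0.01924 mol·L⁻¹, so C_S = C_{A0}−C_A−C_R = 1.074 mol·L⁻¹; C_R/C_S = 1.95.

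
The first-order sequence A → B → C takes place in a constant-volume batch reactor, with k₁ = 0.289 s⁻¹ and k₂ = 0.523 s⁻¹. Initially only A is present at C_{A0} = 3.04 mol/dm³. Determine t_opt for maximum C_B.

The intermediate peaks when r₁ = r₂, i.e. k₁e^(−k₁t) = k₂e^(−k₂t), giving t_opt = ln(k₂/k₁)/(k₂−k₁).
= ln(0.523/0.289)/(0.523−0.289) = ln(1.810)/0.2340 = 0.5932/0.2340 = 2.53 s.

2.53 s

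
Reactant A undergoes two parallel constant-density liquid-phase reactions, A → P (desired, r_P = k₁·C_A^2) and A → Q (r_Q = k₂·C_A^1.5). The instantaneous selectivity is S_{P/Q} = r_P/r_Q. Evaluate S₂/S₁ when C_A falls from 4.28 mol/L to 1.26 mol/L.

S_{P/Q} = (k₁/k₂)·C_A^0.5, so S₂/S₁ = (C_{A,2}/C_{A,1})^0.5.
= (1.26/4.28)^0.5 = (0.2944)^0.5 = 0.543.

0.543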